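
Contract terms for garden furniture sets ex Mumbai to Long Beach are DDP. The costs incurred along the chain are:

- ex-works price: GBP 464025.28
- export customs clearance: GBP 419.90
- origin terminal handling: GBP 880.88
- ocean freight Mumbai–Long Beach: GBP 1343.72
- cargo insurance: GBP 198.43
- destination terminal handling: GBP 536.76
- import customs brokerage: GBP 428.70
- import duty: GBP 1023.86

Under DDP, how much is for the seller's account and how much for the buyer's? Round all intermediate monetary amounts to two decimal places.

DDP: the seller bears all costs including import duty.
Seller's account: goods 464025.28 + export clearance 419.90 + origin terminal 880.88 + freight 1343.72 + insurance 198.43 + destination terminal 536.76 + brokerage 428.70 + duty 1023.86 = 468857.53
Buyer's account: 0.00

Seller: GBP 468857.53; buyer: GBP 0.00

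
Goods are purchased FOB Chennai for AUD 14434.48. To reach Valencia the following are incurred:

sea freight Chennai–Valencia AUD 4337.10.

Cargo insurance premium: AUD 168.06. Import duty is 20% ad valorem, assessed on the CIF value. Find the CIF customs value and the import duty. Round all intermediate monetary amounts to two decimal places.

CIF value: AUD 18939.64; import duty: AUD 3787.93

CIF = FOB price + freight + insurance
CIF = 14434.48 + 4337.10 + 168.06 = 18939.64
Import duty = 18939.64 × 20% = 3787.93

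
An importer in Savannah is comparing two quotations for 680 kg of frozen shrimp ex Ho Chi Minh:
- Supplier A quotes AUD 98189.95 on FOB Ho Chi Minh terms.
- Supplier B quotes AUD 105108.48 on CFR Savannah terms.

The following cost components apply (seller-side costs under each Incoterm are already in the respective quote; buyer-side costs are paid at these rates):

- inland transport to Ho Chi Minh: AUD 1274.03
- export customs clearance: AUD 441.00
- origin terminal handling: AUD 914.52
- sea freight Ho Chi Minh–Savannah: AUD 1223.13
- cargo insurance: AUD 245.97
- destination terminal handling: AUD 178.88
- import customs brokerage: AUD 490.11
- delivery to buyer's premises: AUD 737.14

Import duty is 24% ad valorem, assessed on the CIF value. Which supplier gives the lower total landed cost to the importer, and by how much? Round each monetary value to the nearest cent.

Supplier A is cheaper by AUD 7062.30

Supplier A (FOB):
CIF value = FOB price + freight + insurance = 98189.95 + 1223.13 + 245.97 = 99659.05
Import duty = 99659.05 × 24% = 23918.17
Buyer bears (A): 1223.13 + 245.97 + 178.88 + 490.11 + 737.14 = 2875.23
Landed cost (A) = invoice 98189.95 + 2875.23 + duty 23918.17 = 124983.35
Supplier B (CFR):
CIF value = CFR price + insurance = 105108.48 + 245.97 = 105354.45
Import duty = 105354.45 × 24% = 25285.07
Buyer bears (B): 245.97 + 178.88 + 490.11 + 737.14 = 1652.10
Landed cost (B) = invoice 105108.48 + 1652.10 + duty 25285.07 = 132045.65
Difference = |124983.35 − 132045.65| = 7062.30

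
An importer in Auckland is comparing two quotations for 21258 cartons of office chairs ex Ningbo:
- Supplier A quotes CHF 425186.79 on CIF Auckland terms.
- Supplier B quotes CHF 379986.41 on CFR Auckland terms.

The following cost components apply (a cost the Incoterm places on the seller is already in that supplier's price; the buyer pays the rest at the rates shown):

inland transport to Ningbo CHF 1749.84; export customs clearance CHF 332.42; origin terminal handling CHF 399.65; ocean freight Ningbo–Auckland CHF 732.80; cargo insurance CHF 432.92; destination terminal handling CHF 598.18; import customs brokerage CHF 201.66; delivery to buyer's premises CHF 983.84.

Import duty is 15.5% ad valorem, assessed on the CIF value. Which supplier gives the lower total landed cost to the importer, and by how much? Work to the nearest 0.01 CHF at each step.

Supplier A (CIF):
The CIF price already equals the CIF value: 425186.79
Import duty = 425186.79 × 15.5% = 65903.95
Buyer bears (A): 598.18 + 201.66 + 983.84 = 1783.68
Landed cost (A) = invoice 425186.79 + 1783.68 + duty 65903.95 = 492874.42
Supplier B (CFR):
CIF value = CFR price + insurance = 379986.41 + 432.92 = 380419.33
Import duty = 380419.33 × 15.5% = 58965.00
Buyer bears (B): 432.92 + 598.18 + 201.66 + 983.84 = 2216.60
Landed cost (B) = invoice 379986.41 + 2216.60 + duty 58965.00 = 441168.01
Difference = |492874.42 − 441168.01| = 51706.41

Supplier B is cheaper by CHF 51706.41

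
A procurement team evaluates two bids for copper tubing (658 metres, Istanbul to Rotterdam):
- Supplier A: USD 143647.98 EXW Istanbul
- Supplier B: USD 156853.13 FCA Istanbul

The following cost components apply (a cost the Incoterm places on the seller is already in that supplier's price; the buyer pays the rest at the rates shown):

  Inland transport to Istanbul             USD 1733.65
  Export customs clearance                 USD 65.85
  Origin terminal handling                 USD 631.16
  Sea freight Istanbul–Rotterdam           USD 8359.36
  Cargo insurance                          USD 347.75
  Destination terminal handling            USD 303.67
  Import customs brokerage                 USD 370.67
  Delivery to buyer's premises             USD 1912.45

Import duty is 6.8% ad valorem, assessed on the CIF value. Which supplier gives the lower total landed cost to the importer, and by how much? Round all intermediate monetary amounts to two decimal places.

Supplier A (EXW):
CIF value = EXW price + inland to port + export clearance + origin terminal + freight + insurance = 143647.98 + 1733.65 + 65.85 + 631.16 + 8359.36 + 347.75 = 154785.75
Import duty = 154785.75 × 6.8% = 10525.43
Buyer bears (A): 1733.65 + 65.85 + 631.16 + 8359.36 + 347.75 + 303.67 + 370.67 + 1912.45 = 13724.56
Landed cost (A) = invoice 143647.98 + 13724.56 + duty 10525.43 = 167897.97
Supplier B (FCA):
CIF value = FCA price + origin terminal + freight + insurance = 156853.13 + 631.16 + 8359.36 + 347.75 = 166191.40
Import duty = 166191.40 × 6.8% = 11301.02
Buyer bears (B): 631.16 + 8359.36 + 347.75 + 303.67 + 370.67 + 1912.45 = 11925.06
Landed cost (B) = invoice 156853.13 + 11925.06 + duty 11301.02 = 180079.21
Difference = |167897.97 − 180079.21| = 12181.24

Supplier A is cheaper by USD 12181.24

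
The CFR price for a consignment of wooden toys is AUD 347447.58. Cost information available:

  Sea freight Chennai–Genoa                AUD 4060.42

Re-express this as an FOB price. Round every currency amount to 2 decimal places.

From CFR to FOB, the seller no longer bears: freight.
FOB price = 347447.58 − 4060.42 = 343387.16

FOB price: AUD 343387.16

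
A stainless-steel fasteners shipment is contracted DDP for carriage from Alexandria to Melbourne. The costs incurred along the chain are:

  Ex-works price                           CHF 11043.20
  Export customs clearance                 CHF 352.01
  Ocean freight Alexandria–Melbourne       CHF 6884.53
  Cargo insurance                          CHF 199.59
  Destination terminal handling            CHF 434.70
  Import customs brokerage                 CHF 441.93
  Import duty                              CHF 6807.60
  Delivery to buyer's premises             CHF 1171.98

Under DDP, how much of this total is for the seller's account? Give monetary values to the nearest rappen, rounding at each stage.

DDP: the seller bears all costs including import duty.
Seller's account: goods 11043.20 + export clearance 352.01 + freight 6884.53 + insurance 199.59 + destination terminal 434.70 + brokerage 441.93 + duty 6807.60 + delivery 1171.98 = 27335.54
Buyer's account: 0.00

Seller's account: CHF 27335.54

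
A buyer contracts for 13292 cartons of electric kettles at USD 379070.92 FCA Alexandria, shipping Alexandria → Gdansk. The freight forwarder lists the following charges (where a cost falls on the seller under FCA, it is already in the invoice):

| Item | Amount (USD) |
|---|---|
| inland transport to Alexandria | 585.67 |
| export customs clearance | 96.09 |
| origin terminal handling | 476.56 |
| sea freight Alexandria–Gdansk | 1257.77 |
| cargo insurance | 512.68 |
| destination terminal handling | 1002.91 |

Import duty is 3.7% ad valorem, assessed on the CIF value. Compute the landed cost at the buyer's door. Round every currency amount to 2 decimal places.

FCA: the seller delivers export-cleared goods to the carrier; the buyer bears costs from that point.
Already in the invoice (seller's account under FCA): inland to port, export clearance — exclude.
CIF value = FCA price + origin terminal + freight + insurance = 379070.92 + 476.56 + 1257.77 + 512.68 = 381317.93
Import duty = 381317.93 × 3.7% = 14108.76
Buyer bears: origin terminal 476.56 + freight 1257.77 + insurance 512.68 + destination terminal 1002.91 + duty 14108.76 = 17358.68
Landed cost = invoice 379070.92 + 17358.68 = 396429.60

Total landed cost: USD 396429.60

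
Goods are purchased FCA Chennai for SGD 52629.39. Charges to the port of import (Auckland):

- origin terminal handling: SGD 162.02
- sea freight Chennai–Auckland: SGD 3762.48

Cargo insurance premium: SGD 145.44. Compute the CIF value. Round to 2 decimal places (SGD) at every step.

CIF = FCA price + pre-shipment costs + freight + insurance
CIF = 52629.39 + 162.02 + 3762.48 + 145.44 = 56699.33

CIF value: SGD 56699.33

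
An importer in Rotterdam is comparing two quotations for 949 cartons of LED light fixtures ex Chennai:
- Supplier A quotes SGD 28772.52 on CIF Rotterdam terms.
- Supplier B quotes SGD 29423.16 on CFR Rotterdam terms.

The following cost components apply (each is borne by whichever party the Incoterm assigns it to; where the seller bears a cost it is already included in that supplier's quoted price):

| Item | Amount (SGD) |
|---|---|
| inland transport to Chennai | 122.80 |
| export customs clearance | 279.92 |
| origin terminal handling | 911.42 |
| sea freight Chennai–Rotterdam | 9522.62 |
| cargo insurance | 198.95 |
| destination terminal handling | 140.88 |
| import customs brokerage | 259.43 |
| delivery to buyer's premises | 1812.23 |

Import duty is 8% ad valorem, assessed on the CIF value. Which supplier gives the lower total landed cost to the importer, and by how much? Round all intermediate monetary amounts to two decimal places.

Supplier A is cheaper by SGD 917.56

Supplier A (CIF):
The CIF price already equals the CIF value: 28772.52
Import duty = 28772.52 × 8% = 2301.80
Buyer bears (A): 140.88 + 259.43 + 1812.23 = 2212.54
Landed cost (A) = invoice 28772.52 + 2212.54 + duty 2301.80 = 33286.86
Supplier B (CFR):
CIF value = CFR price + insurance = 29423.16 + 198.95 = 29622.11
Import duty = 29622.11 × 8% = 2369.77
Buyer bears (B): 198.95 + 140.88 + 259.43 + 1812.23 = 2411.49
Landed cost (B) = invoice 29423.16 + 2411.49 + duty 2369.77 = 34204.42
Difference = |33286.86 − 34204.42| = 917.56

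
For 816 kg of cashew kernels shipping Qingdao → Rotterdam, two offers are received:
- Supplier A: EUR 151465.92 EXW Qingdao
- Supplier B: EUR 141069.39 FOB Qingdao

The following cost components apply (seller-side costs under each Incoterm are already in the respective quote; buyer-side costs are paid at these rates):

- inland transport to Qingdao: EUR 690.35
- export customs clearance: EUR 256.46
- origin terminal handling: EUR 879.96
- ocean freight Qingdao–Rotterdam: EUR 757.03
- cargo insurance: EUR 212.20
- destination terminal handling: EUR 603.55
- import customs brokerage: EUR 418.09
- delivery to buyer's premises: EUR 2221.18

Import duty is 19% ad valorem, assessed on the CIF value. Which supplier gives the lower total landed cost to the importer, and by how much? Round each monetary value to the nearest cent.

Supplier B is cheaper by EUR 14545.72

Supplier A (EXW):
CIF value = EXW price + inland to port + export clearance + origin terminal + freight + insurance = 151465.92 + 690.35 + 256.46 + 879.96 + 757.03 + 212.20 = 154261.92
Import duty = 154261.92 × 19% = 29309.76
Buyer bears (A): 690.35 + 256.46 + 879.96 + 757.03 + 212.20 + 603.55 + 418.09 + 2221.18 = 6038.82
Landed cost (A) = invoice 151465.92 + 6038.82 + duty 29309.76 = 186814.50
Supplier B (FOB):
CIF value = FOB price + freight + insurance = 141069.39 + 757.03 + 212.20 = 142038.62
Import duty = 142038.62 × 19% = 26987.34
Buyer bears (B): 757.03 + 212.20 + 603.55 + 418.09 + 2221.18 = 4212.05
Landed cost (B) = invoice 141069.39 + 4212.05 + duty 26987.34 = 172268.78
Difference = |186814.50 − 172268.78| = 14545.72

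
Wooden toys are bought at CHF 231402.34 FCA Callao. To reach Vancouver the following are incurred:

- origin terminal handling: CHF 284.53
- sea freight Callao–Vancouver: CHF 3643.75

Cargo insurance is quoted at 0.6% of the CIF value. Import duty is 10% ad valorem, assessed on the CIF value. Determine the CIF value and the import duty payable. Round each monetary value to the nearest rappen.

Let C be the CIF value. C = FCA price + pre-shipment costs + freight + 0.6% × C
C − 0.6% × C = 231402.34 + 284.53 + 3643.75
0.994 × C = 235330.62
C = 235330.62 / 0.994 = 236751.13
Insurance premium = 0.6% × 236751.13 = 1420.51
Import duty = 236751.13 × 10% = 23675.11

CIF value: CHF 236751.13; import duty: CHF 23675.11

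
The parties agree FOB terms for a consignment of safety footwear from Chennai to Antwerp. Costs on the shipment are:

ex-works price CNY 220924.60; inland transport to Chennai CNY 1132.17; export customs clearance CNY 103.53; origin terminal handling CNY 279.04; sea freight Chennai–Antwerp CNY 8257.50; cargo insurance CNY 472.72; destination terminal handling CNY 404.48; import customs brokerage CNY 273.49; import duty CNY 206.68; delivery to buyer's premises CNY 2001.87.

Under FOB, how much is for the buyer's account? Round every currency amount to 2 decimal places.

Buyer's account: CNY 11616.74

FOB: the seller bears costs until goods are on board at the origin port; the buyer bears freight, insurance and all costs thereafter.
Seller's account: goods 220924.60 + inland to port 1132.17 + export clearance 103.53 + origin terminal 279.04 = 222439.34
Buyer's account: freight 8257.50 + insurance 472.72 + destination terminal 404.48 + brokerage 273.49 + duty 206.68 + delivery 2001.87 = 11616.74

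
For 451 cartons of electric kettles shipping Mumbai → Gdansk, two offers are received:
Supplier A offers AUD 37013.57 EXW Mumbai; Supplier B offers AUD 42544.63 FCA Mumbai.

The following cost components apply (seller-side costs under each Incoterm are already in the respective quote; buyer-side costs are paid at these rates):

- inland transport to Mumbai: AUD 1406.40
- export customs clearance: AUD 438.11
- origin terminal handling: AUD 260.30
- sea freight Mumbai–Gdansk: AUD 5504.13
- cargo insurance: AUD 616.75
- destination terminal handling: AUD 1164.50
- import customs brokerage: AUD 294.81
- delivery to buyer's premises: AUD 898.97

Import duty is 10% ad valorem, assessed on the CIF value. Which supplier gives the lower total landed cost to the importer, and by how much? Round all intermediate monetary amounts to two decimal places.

Supplier A (EXW):
CIF value = EXW price + inland to port + export clearance + origin terminal + freight + insurance = 37013.57 + 1406.40 + 438.11 + 260.30 + 5504.13 + 616.75 = 45239.26
Import duty = 45239.26 × 10% = 4523.93
Buyer bears (A): 1406.40 + 438.11 + 260.30 + 5504.13 + 616.75 + 1164.50 + 294.81 + 898.97 = 10583.97
Landed cost (A) = invoice 37013.57 + 10583.97 + duty 4523.93 = 52121.47
Supplier B (FCA):
CIF value = FCA price + origin terminal + freight + insurance = 42544.63 + 260.30 + 5504.13 + 616.75 = 48925.81
Import duty = 48925.81 × 10% = 4892.58
Buyer bears (B): 260.30 + 5504.13 + 616.75 + 1164.50 + 294.81 + 898.97 = 8739.46
Landed cost (B) = invoice 42544.63 + 8739.46 + duty 4892.58 = 56176.67
Difference = |52121.47 − 56176.67| = 4055.20

Supplier A is cheaper by AUD 4055.20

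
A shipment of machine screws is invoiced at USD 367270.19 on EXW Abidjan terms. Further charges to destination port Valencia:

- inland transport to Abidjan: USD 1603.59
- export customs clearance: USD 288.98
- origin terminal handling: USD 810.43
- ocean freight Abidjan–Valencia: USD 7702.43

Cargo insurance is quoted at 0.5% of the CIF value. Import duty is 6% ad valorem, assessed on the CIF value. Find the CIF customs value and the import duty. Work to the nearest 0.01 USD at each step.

Let C be the CIF value. C = EXW price + pre-shipment costs + freight + 0.5% × C
C − 0.5% × C = 367270.19 + 1603.59 + 288.98 + 810.43 + 7702.43
0.995 × C = 377675.62
C = 377675.62 / 0.995 = 379573.49
Insurance premium = 0.5% × 379573.49 = 1897.87
Import duty = 379573.49 × 6% = 22774.41

CIF value: USD 379573.49; import duty: USD 22774.41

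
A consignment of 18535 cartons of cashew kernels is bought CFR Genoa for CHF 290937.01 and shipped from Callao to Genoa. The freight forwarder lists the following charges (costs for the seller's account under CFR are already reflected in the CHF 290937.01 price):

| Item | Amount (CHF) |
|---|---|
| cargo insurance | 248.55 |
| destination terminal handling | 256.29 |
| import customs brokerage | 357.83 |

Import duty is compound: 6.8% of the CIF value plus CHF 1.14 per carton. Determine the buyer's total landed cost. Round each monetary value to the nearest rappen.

Total landed cost: CHF 332730.20

CFR: the seller pays costs through ocean freight to the destination port, but not insurance.
CIF value = CFR price + insurance = 290937.01 + 248.55 = 291185.56
Ad valorem component: 291185.56 × 6.8% = 19800.62
Specific component: 18535 × 1.14 = 21129.90
Import duty = 19800.62 + 21129.90 = 40930.52
Buyer bears: insurance 248.55 + destination terminal 256.29 + brokerage 357.83 + duty 40930.52 = 41793.19
Landed cost = invoice 290937.01 + 41793.19 = 332730.20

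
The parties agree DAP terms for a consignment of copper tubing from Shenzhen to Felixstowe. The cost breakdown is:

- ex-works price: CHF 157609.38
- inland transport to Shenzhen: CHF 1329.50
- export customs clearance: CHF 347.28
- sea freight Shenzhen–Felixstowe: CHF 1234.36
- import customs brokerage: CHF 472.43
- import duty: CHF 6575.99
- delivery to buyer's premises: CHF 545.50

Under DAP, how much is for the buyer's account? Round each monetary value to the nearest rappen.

DAP: the seller bears all costs to the named destination except import duty and clearance.
Seller's account: goods 157609.38 + inland to port 1329.50 + export clearance 347.28 + freight 1234.36 + delivery 545.50 = 161066.02
Buyer's account: brokerage 472.43 + duty 6575.99 = 7048.42

Buyer's account: CHF 7048.42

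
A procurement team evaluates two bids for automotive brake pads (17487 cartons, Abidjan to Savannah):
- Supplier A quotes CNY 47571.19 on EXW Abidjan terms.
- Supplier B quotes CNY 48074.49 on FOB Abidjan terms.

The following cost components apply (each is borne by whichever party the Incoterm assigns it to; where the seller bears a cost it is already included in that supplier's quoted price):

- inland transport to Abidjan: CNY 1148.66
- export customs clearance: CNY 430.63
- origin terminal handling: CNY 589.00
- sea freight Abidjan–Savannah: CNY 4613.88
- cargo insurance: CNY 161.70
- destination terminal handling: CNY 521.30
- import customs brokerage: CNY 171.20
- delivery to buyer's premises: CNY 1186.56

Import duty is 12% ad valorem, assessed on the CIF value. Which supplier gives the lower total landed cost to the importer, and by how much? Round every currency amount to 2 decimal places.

Supplier B is cheaper by CNY 1864.79

Supplier A (EXW):
CIF value = EXW price + inland to port + export clearance + origin terminal + freight + insurance = 47571.19 + 1148.66 + 430.63 + 589.00 + 4613.88 + 161.70 = 54515.06
Import duty = 54515.06 × 12% = 6541.81
Buyer bears (A): 1148.66 + 430.63 + 589.00 + 4613.88 + 161.70 + 521.30 + 171.20 + 1186.56 = 8822.93
Landed cost (A) = invoice 47571.19 + 8822.93 + duty 6541.81 = 62935.93
Supplier B (FOB):
CIF value = FOB price + freight + insurance = 48074.49 + 4613.88 + 161.70 = 52850.07
Import duty = 52850.07 × 12% = 6342.01
Buyer bears (B): 4613.88 + 161.70 + 521.30 + 171.20 + 1186.56 = 6654.64
Landed cost (B) = invoice 48074.49 + 6654.64 + duty 6342.01 = 61071.14
Difference = |62935.93 − 61071.14| = 1864.79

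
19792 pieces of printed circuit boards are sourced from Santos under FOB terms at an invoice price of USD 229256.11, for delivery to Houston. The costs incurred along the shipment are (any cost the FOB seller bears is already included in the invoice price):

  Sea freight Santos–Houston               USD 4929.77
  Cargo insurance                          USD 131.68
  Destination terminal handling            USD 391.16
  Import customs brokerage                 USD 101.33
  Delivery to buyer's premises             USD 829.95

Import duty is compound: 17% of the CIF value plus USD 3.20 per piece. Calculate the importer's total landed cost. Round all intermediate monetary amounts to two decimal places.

FOB: the seller bears costs until goods are on board at the origin port; the buyer bears freight, insurance and all costs thereafter.
CIF value = FOB price + freight + insurance = 229256.11 + 4929.77 + 131.68 = 234317.56
Ad valorem component: 234317.56 × 17% = 39833.99
Specific component: 19792 × 3.20 = 63334.40
Import duty = 39833.99 + 63334.40 = 103168.39
Buyer bears: freight 4929.77 + insurance 131.68 + destination terminal 391.16 + brokerage 101.33 + delivery 829.95 + duty 103168.39 = 109552.28
Landed cost = invoice 229256.11 + 109552.28 = 338808.39

Total landed cost: USD 338808.39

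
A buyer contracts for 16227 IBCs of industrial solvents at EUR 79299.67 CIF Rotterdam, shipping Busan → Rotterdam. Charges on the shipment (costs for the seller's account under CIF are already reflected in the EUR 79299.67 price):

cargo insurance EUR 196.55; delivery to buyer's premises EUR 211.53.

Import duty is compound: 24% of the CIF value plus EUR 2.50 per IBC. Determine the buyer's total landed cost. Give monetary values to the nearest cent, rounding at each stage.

Total landed cost: EUR 139110.62

CIF: the seller pays costs through ocean freight and marine insurance to the destination port.
Already in the invoice (seller's account under CIF): insurance — exclude.
The CIF price already equals the CIF value: 79299.67
Ad valorem component: 79299.67 × 24% = 19031.92
Specific component: 16227 × 2.50 = 40567.50
Import duty = 19031.92 + 40567.50 = 59599.42
Buyer bears: delivery 211.53 + duty 59599.42 = 59810.95
Landed cost = invoice 79299.67 + 59810.95 = 139110.62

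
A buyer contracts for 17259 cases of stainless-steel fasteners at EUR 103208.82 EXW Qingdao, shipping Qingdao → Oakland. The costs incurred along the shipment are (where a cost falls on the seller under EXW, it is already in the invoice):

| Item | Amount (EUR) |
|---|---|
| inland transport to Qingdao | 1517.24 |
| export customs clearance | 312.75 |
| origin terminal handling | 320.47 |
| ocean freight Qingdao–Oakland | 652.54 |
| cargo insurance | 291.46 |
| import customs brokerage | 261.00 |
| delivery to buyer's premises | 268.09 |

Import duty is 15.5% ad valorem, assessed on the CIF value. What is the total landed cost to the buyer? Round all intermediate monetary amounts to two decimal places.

EXW: the seller makes goods available at their premises; the buyer bears all onward costs.
CIF value = EXW price + inland to port + export clearance + origin terminal + freight + insurance = 103208.82 + 1517.24 + 312.75 + 320.47 + 652.54 + 291.46 = 106303.28
Import duty = 106303.28 × 15.5% = 16477.01
Buyer bears: inland to port 1517.24 + export clearance 312.75 + origin terminal 320.47 + freight 652.54 + insurance 291.46 + brokerage 261.00 + delivery 268.09 + duty 16477.01 = 20100.56
Landed cost = invoice 103208.82 + 20100.56 = 123309.38

Total landed cost: EUR 123309.38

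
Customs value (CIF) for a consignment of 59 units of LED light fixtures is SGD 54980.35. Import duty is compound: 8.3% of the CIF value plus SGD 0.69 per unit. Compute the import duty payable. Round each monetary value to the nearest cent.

Ad valorem component: 54980.35 × 8.3% = 4563.37
Specific component: 59 × 0.69 = 40.71
Import duty = 4563.37 + 40.71 = 4604.08

Import duty: SGD 4604.08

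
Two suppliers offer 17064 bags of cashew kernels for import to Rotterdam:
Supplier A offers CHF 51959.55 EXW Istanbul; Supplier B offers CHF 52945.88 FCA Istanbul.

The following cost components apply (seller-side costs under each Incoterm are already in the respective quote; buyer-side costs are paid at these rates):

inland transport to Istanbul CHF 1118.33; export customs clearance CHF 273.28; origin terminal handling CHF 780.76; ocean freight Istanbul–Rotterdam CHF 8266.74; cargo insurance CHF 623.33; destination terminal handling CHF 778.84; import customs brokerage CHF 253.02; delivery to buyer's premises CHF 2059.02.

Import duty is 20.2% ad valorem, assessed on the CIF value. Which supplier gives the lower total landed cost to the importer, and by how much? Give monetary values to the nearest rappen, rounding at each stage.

Supplier B is cheaper by CHF 487.14

Supplier A (EXW):
CIF value = EXW price + inland to port + export clearance + origin terminal + freight + insurance = 51959.55 + 1118.33 + 273.28 + 780.76 + 8266.74 + 623.33 = 63021.99
Import duty = 63021.99 × 20.2% = 12730.44
Buyer bears (A): 1118.33 + 273.28 + 780.76 + 8266.74 + 623.33 + 778.84 + 253.02 + 2059.02 = 14153.32
Landed cost (A) = invoice 51959.55 + 14153.32 + duty 12730.44 = 78843.31
Supplier B (FCA):
CIF value = FCA price + origin terminal + freight + insurance = 52945.88 + 780.76 + 8266.74 + 623.33 = 62616.71
Import duty = 62616.71 × 20.2% = 12648.58
Buyer bears (B): 780.76 + 8266.74 + 623.33 + 778.84 + 253.02 + 2059.02 = 12761.71
Landed cost (B) = invoice 52945.88 + 12761.71 + duty 12648.58 = 78356.17
Difference = |78843.31 − 78356.17| = 487.14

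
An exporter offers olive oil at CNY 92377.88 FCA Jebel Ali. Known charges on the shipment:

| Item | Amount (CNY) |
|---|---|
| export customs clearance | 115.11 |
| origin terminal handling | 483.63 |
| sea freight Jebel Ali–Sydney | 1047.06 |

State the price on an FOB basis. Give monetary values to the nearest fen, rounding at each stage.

FOB price: CNY 92861.51

Not relevant to the conversion: export clearance — on the seller under both FCA and FOB; already in the FCA price and stays in the FOB price. freight — on the buyer under both terms; not part of either seller's price.
From FCA to FOB, the seller additionally bears: origin terminal.
FOB price = 92377.88 + 483.63 = 92861.51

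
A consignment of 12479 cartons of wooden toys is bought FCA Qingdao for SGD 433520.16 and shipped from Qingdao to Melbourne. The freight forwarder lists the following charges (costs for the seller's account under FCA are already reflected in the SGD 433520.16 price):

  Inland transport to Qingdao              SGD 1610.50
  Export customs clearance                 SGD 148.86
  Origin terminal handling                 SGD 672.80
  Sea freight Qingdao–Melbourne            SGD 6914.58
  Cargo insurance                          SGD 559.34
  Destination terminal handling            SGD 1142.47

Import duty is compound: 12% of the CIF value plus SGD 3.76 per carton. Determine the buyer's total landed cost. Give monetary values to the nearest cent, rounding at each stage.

Total landed cost: SGD 542730.42

FCA: the seller delivers export-cleared goods to the carrier; the buyer bears costs from that point.
Already in the invoice (seller's account under FCA): inland to port, export clearance — exclude.
CIF value = FCA price + origin terminal + freight + insurance = 433520.16 + 672.80 + 6914.58 + 559.34 = 441666.88
Ad valorem component: 441666.88 × 12% = 53000.03
Specific component: 12479 × 3.76 = 46921.04
Import duty = 53000.03 + 46921.04 = 99921.07
Buyer bears: origin terminal 672.80 + freight 6914.58 + insurance 559.34 + destination terminal 1142.47 + duty 99921.07 = 109210.26
Landed cost = invoice 433520.16 + 109210.26 = 542730.42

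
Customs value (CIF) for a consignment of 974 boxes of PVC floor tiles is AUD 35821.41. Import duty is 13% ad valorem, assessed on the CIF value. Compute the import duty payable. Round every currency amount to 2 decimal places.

Import duty = 35821.41 × 13% = 4656.78

Import duty: AUD 4656.78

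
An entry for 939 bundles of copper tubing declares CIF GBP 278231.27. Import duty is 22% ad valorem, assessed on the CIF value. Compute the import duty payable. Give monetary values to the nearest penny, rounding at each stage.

Import duty: GBP 61210.88

Import duty = 278231.27 × 22% = 61210.88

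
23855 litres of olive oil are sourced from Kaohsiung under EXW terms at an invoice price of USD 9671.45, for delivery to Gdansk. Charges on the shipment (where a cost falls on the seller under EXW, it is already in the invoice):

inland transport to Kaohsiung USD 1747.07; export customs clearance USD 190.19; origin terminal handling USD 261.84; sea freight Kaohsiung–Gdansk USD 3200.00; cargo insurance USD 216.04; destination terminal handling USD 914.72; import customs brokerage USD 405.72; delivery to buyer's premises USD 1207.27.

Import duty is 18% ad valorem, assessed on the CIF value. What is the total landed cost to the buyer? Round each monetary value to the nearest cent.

EXW: the seller makes goods available at their premises; the buyer bears all onward costs.
CIF value = EXW price + inland to port + export clearance + origin terminal + freight + insurance = 9671.45 + 1747.07 + 190.19 + 261.84 + 3200.00 + 216.04 = 15286.59
Import duty = 15286.59 × 18% = 2751.59
Buyer bears: inland to port 1747.07 + export clearance 190.19 + origin terminal 261.84 + freight 3200.00 + insurance 216.04 + destination terminal 914.72 + brokerage 405.72 + delivery 1207.27 + duty 2751.59 = 10894.44
Landed cost = invoice 9671.45 + 10894.44 = 20565.89

Total landed cost: USD 20565.89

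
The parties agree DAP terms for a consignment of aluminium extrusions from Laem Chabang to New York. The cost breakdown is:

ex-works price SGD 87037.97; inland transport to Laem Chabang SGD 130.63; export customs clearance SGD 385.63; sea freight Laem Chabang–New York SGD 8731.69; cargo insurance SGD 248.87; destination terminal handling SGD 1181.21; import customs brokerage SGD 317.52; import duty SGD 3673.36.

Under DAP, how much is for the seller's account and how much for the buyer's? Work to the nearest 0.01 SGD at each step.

Seller: SGD 97716.00; buyer: SGD 3990.88

DAP: the seller bears all costs to the named destination except import duty and clearance.
Seller's account: goods 87037.97 + inland to port 130.63 + export clearance 385.63 + freight 8731.69 + insurance 248.87 + destination terminal 1181.21 = 97716.00
Buyer's account: brokerage 317.52 + duty 3673.36 = 3990.88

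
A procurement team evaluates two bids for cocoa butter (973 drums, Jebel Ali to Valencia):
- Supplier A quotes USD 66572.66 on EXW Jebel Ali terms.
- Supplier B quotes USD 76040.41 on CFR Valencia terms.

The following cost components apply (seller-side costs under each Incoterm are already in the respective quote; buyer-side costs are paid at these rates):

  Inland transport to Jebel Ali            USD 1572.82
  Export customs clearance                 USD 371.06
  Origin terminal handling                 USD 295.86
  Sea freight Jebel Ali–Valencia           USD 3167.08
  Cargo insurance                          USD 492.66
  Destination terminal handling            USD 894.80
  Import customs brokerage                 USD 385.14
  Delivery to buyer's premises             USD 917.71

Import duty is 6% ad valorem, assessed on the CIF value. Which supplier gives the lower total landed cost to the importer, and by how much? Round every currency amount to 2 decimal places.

Supplier A is cheaper by USD 4304.58

Supplier A (EXW):
CIF value = EXW price + inland to port + export clearance + origin terminal + freight + insurance = 66572.66 + 1572.82 + 371.06 + 295.86 + 3167.08 + 492.66 = 72472.14
Import duty = 72472.14 × 6% = 4348.33
Buyer bears (A): 1572.82 + 371.06 + 295.86 + 3167.08 + 492.66 + 894.80 + 385.14 + 917.71 = 8097.13
Landed cost (A) = invoice 66572.66 + 8097.13 + duty 4348.33 = 79018.12
Supplier B (CFR):
CIF value = CFR price + insurance = 76040.41 + 492.66 = 76533.07
Import duty = 76533.07 × 6% = 4591.98
Buyer bears (B): 492.66 + 894.80 + 385.14 + 917.71 = 2690.31
Landed cost (B) = invoice 76040.41 + 2690.31 + duty 4591.98 = 83322.70
Difference = |79018.12 − 83322.70| = 4304.58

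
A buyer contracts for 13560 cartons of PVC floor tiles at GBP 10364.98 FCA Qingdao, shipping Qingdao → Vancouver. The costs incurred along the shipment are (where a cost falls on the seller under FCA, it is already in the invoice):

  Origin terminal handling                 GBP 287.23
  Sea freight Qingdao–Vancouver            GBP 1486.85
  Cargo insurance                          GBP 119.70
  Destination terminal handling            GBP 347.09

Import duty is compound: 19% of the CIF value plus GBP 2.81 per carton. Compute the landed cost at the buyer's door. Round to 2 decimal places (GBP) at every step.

Total landed cost: GBP 53038.61

FCA: the seller delivers export-cleared goods to the carrier; the buyer bears costs from that point.
CIF value = FCA price + origin terminal + freight + insurance = 10364.98 + 287.23 + 1486.85 + 119.70 = 12258.76
Ad valorem component: 12258.76 × 19% = 2329.16
Specific component: 13560 × 2.81 = 38103.60
Import duty = 2329.16 + 38103.60 = 40432.76
Buyer bears: origin terminal 287.23 + freight 1486.85 + insurance 119.70 + destination terminal 347.09 + duty 40432.76 = 42673.63
Landed cost = invoice 10364.98 + 42673.63 = 53038.61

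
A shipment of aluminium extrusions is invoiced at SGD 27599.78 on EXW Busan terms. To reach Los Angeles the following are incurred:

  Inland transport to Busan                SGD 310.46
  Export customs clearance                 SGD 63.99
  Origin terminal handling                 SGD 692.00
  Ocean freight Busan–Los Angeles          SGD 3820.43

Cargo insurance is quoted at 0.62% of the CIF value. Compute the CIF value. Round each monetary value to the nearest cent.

Let C be the CIF value. C = EXW price + pre-shipment costs + freight + 0.62% × C
C − 0.62% × C = 27599.78 + 310.46 + 63.99 + 692.00 + 3820.43
0.9938 × C = 32486.66
C = 32486.66 / 0.9938 = 32689.33
Insurance premium = 0.62% × 32689.33 = 202.67

CIF value: SGD 32689.33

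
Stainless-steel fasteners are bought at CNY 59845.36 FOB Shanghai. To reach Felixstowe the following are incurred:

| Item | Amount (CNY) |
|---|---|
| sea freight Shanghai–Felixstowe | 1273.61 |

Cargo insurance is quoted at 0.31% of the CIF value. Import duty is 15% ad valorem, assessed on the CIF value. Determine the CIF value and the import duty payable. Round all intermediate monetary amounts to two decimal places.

Let C be the CIF value. C = FOB price + freight + 0.31% × C
C − 0.31% × C = 59845.36 + 1273.61
0.9969 × C = 61118.97
C = 61118.97 / 0.9969 = 61309.03
Insurance premium = 0.31% × 61309.03 = 190.06
Import duty = 61309.03 × 15% = 9196.35

CIF value: CNY 61309.03; import duty: CNY 9196.35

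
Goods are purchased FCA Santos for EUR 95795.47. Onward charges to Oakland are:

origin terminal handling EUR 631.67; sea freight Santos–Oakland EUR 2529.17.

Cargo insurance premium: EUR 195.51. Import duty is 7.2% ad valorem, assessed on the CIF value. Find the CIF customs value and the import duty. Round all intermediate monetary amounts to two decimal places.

CIF value: EUR 99151.82; import duty: EUR 7138.93

CIF = FCA price + pre-shipment costs + freight + insurance
CIF = 95795.47 + 631.67 + 2529.17 + 195.51 = 99151.82
Import duty = 99151.82 × 7.2% = 7138.93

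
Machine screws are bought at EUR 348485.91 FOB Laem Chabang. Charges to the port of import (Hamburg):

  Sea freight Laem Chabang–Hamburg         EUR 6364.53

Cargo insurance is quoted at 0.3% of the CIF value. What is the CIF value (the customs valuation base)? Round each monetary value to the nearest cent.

CIF value: EUR 355918.19

Let C be the CIF value. C = FOB price + freight + 0.3% × C
C − 0.3% × C = 348485.91 + 6364.53
0.997 × C = 354850.44
C = 354850.44 / 0.997 = 355918.19
Insurance premium = 0.3% × 355918.19 = 1067.75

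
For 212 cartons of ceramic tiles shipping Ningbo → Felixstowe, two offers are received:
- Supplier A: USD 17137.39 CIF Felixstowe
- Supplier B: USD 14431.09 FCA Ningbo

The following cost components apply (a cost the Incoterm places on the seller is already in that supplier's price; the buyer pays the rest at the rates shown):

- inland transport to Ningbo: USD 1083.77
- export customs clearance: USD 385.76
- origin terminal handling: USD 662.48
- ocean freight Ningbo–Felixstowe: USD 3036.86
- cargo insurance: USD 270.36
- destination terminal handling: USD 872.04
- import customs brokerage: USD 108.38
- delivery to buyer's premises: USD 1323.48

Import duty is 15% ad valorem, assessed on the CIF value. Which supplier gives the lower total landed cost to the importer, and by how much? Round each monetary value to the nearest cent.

Supplier A is cheaper by USD 1452.91

Supplier A (CIF):
The CIF price already equals the CIF value: 17137.39
Import duty = 17137.39 × 15% = 2570.61
Buyer bears (A): 872.04 + 108.38 + 1323.48 = 2303.90
Landed cost (A) = invoice 17137.39 + 2303.90 + duty 2570.61 = 22011.90
Supplier B (FCA):
CIF value = FCA price + origin terminal + freight + insurance = 14431.09 + 662.48 + 3036.86 + 270.36 = 18400.79
Import duty = 18400.79 × 15% = 2760.12
Buyer bears (B): 662.48 + 3036.86 + 270.36 + 872.04 + 108.38 + 1323.48 = 6273.60
Landed cost (B) = invoice 14431.09 + 6273.60 + duty 2760.12 = 23464.81
Difference = |22011.90 − 23464.81| = 1452.91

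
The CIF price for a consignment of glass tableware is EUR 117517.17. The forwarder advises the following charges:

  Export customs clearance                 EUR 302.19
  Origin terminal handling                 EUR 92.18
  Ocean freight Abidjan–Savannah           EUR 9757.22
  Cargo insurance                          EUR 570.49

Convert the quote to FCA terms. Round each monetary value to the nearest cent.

FCA price: EUR 107097.28

Not relevant to the conversion: export clearance — on the seller under both CIF and FCA; already in the CIF price and stays in the FCA price.
From CIF to FCA, the seller no longer bears: origin terminal, freight, insurance.
FCA price = 117517.17 − 92.18 − 9757.22 − 570.49 = 107097.28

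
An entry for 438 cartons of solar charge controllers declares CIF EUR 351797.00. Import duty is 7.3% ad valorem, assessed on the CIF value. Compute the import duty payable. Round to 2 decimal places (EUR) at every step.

Import duty: EUR 25681.18

Import duty = 351797.00 × 7.3% = 25681.18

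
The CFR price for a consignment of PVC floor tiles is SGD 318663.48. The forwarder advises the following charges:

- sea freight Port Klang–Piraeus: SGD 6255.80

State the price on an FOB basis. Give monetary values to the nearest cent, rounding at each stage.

FOB price: SGD 312407.68

From CFR to FOB, the seller no longer bears: freight.
FOB price = 318663.48 − 6255.80 = 312407.68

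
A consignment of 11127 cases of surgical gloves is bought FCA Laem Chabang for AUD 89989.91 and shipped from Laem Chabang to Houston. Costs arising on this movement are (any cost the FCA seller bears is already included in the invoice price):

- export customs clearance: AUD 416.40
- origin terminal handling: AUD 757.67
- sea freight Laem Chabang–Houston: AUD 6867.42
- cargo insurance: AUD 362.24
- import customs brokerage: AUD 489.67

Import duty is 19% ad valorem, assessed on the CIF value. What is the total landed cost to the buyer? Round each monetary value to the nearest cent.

FCA: the seller delivers export-cleared goods to the carrier; the buyer bears costs from that point.
Already in the invoice (seller's account under FCA): export clearance — exclude.
CIF value = FCA price + origin terminal + freight + insurance = 89989.91 + 757.67 + 6867.42 + 362.24 = 97977.24
Import duty = 97977.24 × 19% = 18615.68
Buyer bears: origin terminal 757.67 + freight 6867.42 + insurance 362.24 + brokerage 489.67 + duty 18615.68 = 27092.68
Landed cost = invoice 89989.91 + 27092.68 = 117082.59

Total landed cost: AUD 117082.59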